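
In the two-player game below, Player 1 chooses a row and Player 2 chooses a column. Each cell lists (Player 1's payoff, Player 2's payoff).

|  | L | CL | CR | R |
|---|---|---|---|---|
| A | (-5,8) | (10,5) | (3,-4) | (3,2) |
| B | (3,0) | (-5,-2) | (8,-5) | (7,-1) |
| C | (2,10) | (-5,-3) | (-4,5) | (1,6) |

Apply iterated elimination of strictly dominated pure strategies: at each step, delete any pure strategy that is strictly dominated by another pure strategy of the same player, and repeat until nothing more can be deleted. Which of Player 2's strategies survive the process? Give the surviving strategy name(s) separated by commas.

L

Column CL is eliminated: L beats it against every remaining row (A: 8>5, B: 0>-2, C: 10>-3).
Player 1's strategy A is strictly dominated by B (L: 3>-5, CR: 8>3, R: 7>3) and is removed.
Row C is eliminated: B beats it against every remaining column (L: 3>2, CR: 8>-4, R: 7>1).
Column CR is eliminated: L beats it against every remaining row (B: 0>-5).
Column R is eliminated: L beats it against every remaining row (B: 0>-1).
Among the remaining strategies, none is strictly dominated by another pure strategy of the same player, so the elimination stops.
Surviving strategies — Player 1: {B}; Player 2: {L}.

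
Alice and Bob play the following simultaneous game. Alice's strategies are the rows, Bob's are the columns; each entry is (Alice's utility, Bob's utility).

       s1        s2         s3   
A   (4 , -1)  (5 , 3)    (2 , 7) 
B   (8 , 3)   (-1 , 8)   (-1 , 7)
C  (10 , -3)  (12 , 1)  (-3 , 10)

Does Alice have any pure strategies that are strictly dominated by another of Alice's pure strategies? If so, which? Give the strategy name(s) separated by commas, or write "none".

A is not dominated — it holds its own against B at s2 (5>-1); C at s3 (2>-3).
B is not dominated — it holds its own against A at s1 (8>4); C at s3 (-1>-3).
C is not dominated — it holds its own against A at s1 (10>4); B at s1 (10>8).

none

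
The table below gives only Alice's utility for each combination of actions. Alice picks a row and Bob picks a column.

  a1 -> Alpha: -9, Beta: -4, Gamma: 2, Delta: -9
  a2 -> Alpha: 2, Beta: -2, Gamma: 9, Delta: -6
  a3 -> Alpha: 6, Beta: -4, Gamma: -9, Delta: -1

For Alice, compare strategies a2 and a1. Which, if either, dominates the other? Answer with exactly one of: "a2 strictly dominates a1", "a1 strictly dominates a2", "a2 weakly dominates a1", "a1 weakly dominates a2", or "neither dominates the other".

a2 strictly dominates a1

a2's payoffs vs a1's, by Bob's action — Alpha: 2>-9, Beta: -2>-4, Gamma: 9>2, Delta: -6>-9.
Every comparison favours a2, so a2 strictly dominates a1.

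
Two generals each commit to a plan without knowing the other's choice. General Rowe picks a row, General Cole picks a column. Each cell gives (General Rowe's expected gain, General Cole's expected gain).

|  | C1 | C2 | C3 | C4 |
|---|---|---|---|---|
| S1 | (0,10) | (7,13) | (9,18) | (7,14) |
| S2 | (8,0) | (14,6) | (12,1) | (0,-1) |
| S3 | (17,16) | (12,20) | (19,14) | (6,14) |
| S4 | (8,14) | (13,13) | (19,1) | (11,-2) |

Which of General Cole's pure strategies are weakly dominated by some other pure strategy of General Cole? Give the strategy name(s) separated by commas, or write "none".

Nothing dominates C1: C2 at S4 (14>13); C3 at S3 (16>14); C4 at S2 (0>-1).
C2 is not dominated — it holds its own against C1 at S1 (13>10); C3 at S2 (6>1); C4 at S2 (6>-1).
C3 is not dominated — it holds its own against C1 at S1 (18>10); C2 at S1 (18>13); C4 at S1 (18>14).
C3 weakly dominates C4 — S1: 18>14, S2: 1>-1, S3: 14=14, S4: 1>-2.

C4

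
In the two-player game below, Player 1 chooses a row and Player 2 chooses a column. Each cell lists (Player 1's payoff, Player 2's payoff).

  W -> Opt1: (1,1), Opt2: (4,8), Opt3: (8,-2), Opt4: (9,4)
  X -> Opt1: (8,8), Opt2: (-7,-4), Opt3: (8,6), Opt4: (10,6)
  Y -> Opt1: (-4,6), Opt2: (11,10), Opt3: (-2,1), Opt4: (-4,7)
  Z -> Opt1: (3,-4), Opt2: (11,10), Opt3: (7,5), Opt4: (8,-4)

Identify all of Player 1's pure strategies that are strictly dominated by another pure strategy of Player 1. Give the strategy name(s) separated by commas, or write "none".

W: no other strategy beats it everywhere (X at Opt2 (4>-7); Y at Opt1 (1>-4); Z at Opt3 (8>7)).
X: no other strategy beats it everywhere (W at Opt1 (8>1); Y at Opt1 (8>-4); Z at Opt1 (8>3)).
Y: no other strategy beats it everywhere (W at Opt2 (11>4); X at Opt2 (11>-7); Z at Opt2 (11=11)).
Z is not dominated — it holds its own against W at Opt1 (3>1); X at Opt2 (11>-7); Y at Opt1 (3>-4).

none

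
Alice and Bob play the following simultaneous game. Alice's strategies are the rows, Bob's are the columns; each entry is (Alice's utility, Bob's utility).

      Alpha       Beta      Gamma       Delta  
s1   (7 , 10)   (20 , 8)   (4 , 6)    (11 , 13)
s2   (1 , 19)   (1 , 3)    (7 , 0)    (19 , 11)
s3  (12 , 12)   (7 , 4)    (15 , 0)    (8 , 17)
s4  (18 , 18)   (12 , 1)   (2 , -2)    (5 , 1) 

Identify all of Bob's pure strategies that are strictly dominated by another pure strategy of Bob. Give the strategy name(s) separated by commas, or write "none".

Nothing dominates Alpha: Beta at s1 (10>8); Gamma at s1 (10>6); Delta at s2 (19>11).
Alpha strictly dominates Beta — s1: 10>8, s2: 19>3, s3: 12>4, s4: 18>1.
Gamma: dominated, since Alpha does at least as well everywhere (s1: 10>6, s2: 19>0, s3: 12>0, s4: 18>-2).
Nothing dominates Delta: Alpha at s1 (13>10); Beta at s1 (13>8); Gamma at s1 (13>6).

Beta, Gamma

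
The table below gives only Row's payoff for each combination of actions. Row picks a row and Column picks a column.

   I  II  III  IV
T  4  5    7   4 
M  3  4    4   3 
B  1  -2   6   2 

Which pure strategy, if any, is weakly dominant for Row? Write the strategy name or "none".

T vs M: I: 4>3, II: 5>4, III: 7>4, IV: 4>3.
T vs B: I: 4>1, II: 5>-2, III: 7>6, IV: 4>2.
T is at least as good as every other strategy against every opponent action, so it is weakly dominant.

T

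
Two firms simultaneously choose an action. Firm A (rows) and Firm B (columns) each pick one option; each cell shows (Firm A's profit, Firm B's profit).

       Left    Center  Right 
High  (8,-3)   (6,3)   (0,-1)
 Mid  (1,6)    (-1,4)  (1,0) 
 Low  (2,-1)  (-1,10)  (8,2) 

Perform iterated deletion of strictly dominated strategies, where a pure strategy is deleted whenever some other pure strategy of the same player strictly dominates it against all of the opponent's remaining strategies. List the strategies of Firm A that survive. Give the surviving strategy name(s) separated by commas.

Column Right is eliminated: Center beats it against every remaining row (High: 3>-1, Mid: 4>0, Low: 10>2).
Row Mid is eliminated: High beats it against every remaining column (Left: 8>1, Center: 6>-1).
Firm A's strategy Low is strictly dominated by High (Left: 8>2, Center: 6>-1) and is removed.
Firm B's strategy Left is strictly dominated by Center (High: 3>-3) and is removed.
Among the remaining strategies, none is strictly dominated by another pure strategy of the same player, so the elimination stops.
Surviving strategies — Firm A: {High}; Firm B: {Center}.

High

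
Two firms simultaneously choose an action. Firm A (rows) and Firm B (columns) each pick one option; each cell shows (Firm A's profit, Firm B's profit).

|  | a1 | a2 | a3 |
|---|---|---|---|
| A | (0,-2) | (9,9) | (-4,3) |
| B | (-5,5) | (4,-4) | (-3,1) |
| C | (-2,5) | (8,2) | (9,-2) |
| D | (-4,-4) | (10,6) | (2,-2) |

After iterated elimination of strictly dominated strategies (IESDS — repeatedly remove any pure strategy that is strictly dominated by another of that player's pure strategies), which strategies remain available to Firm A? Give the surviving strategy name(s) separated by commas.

Row B is eliminated: C beats it against every remaining column (a1: -2>-5, a2: 8>4, a3: 9>-3).
Column a3 is eliminated: a2 beats it against every remaining row (A: 9>3, C: 2>-2, D: 6>-2).
Row C is eliminated: A beats it against every remaining column (a1: 0>-2, a2: 9>8).
Firm B's strategy a1 is strictly dominated by a2 (A: 9>-2, D: 6>-4) and is removed.
Firm A's strategy A is strictly dominated by D (a2: 10>9) and is removed.
Among the remaining strategies, none is strictly dominated by another pure strategy of the same player, so the elimination stops.
Surviving strategies — Firm A: {D}; Firm B: {a2}.

D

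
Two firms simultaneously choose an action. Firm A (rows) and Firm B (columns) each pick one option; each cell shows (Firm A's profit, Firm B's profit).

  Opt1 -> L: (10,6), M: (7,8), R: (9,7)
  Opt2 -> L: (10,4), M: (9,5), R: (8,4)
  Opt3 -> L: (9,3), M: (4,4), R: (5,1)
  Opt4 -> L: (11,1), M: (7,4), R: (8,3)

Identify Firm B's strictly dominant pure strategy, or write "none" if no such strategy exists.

M

M vs L: Opt1: 8>6, Opt2: 5>4, Opt3: 4>3, Opt4: 4>1.
M vs R: Opt1: 8>7, Opt2: 5>4, Opt3: 4>1, Opt4: 4>3.
M strictly beats every other strategy against every opponent action, so it is strictly dominant.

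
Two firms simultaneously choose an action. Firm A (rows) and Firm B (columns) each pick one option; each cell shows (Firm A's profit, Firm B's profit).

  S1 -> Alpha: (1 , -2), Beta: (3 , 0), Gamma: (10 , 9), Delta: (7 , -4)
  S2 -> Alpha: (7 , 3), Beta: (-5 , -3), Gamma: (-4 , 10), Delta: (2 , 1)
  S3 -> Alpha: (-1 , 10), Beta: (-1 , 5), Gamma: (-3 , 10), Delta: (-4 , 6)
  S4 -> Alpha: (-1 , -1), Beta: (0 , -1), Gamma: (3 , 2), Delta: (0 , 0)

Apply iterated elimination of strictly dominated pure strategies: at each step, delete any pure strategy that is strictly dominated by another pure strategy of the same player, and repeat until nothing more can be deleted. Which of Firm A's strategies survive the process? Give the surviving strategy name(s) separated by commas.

S1

Row S3 is eliminated: S1 beats it against every remaining column (Alpha: 1>-1, Beta: 3>-1, Gamma: 10>-3, Delta: 7>-4).
Firm A's strategy S4 is strictly dominated by S1 (Alpha: 1>-1, Beta: 3>0, Gamma: 10>3, Delta: 7>0) and is removed.
For Firm B, Gamma strictly dominates Alpha on the remaining rows (S1: 9>-2, S2: 10>3); eliminate Alpha.
For Firm A, S1 strictly dominates S2 on the remaining columns (Beta: 3>-5, Gamma: 10>-4, Delta: 7>2); eliminate S2.
Firm B's strategy Beta is strictly dominated by Gamma (S1: 9>0) and is removed.
Firm B's strategy Delta is strictly dominated by Gamma (S1: 9>-4) and is removed.
Among the remaining strategies, none is strictly dominated by another pure strategy of the same player, so the elimination stops.
Surviving strategies — Firm A: {S1}; Firm B: {Gamma}.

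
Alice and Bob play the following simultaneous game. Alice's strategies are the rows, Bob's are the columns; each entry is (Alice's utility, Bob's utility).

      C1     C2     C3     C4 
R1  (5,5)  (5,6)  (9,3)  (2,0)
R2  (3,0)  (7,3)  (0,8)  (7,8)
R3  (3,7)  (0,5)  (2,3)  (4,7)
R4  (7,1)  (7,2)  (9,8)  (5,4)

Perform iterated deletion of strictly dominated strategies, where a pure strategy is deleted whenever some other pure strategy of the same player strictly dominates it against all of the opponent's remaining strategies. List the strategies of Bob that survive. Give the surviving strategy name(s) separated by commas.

C2, C3, C4

For Alice, R4 strictly dominates R3 on the remaining columns (C1: 7>3, C2: 7>0, C3: 9>2, C4: 5>4); eliminate R3.
Column C1 is eliminated: C2 beats it against every remaining row (R1: 6>5, R2: 3>0, R4: 2>1).
Among the remaining strategies, none is strictly dominated by another pure strategy of the same player, so the elimination stops.
Surviving strategies — Alice: {R1, R2, R4}; Bob: {C2, C3, C4}.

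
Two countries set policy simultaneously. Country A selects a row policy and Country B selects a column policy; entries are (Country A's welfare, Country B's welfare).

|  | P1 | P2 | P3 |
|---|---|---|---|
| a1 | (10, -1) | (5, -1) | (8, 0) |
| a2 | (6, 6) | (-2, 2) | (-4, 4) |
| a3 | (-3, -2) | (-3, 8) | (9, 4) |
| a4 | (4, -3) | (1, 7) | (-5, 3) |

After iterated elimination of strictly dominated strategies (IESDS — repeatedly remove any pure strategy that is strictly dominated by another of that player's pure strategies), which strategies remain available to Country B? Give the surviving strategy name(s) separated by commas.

For Country A, a1 strictly dominates a2 on the remaining columns (P1: 10>6, P2: 5>-2, P3: 8>-4); eliminate a2.
Country A's strategy a4 is strictly dominated by a1 (P1: 10>4, P2: 5>1, P3: 8>-5) and is removed.
Column P1 is eliminated: P3 beats it against every remaining row (a1: 0>-1, a3: 4>-2).
Among the remaining strategies, none is strictly dominated by another pure strategy of the same player, so the elimination stops.
Surviving strategies — Country A: {a1, a3}; Country B: {P2, P3}.

P2, P3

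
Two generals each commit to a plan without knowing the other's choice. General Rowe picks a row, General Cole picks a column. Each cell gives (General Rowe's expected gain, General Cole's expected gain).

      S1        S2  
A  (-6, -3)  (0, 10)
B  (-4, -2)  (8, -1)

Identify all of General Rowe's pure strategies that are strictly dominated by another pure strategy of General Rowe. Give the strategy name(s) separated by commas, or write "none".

A

A is strictly dominated by B (S1: -4>-6, S2: 8>0).
B: no other strategy beats it everywhere (A at S1 (-4>-6)).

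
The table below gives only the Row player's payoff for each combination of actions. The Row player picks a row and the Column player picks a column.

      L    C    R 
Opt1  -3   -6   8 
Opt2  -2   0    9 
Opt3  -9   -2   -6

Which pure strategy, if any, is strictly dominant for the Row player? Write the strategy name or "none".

Opt2

Opt2 vs Opt1: L: -2>-3, C: 0>-6, R: 9>8.
Opt2 vs Opt3: L: -2>-9, C: 0>-2, R: 9>-6.
Opt2 strictly beats every other strategy against every opponent action, so it is strictly dominant.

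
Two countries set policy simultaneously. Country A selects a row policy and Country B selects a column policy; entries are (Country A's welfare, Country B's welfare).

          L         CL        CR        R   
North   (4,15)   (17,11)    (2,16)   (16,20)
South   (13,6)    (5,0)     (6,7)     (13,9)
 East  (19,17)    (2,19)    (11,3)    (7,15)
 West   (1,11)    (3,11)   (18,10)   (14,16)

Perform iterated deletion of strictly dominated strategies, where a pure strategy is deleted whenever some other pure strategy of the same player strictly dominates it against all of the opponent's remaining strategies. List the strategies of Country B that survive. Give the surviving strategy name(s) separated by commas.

Country B's strategy CR is strictly dominated by R (North: 20>16, South: 9>7, East: 15>3, West: 16>10) and is removed.
Row West is eliminated: North beats it against every remaining column (L: 4>1, CL: 17>3, R: 16>14).
Among the remaining strategies, none is strictly dominated by another pure strategy of the same player, so the elimination stops.
Surviving strategies — Country A: {North, South, East}; Country B: {L, CL, R}.

L, CL, R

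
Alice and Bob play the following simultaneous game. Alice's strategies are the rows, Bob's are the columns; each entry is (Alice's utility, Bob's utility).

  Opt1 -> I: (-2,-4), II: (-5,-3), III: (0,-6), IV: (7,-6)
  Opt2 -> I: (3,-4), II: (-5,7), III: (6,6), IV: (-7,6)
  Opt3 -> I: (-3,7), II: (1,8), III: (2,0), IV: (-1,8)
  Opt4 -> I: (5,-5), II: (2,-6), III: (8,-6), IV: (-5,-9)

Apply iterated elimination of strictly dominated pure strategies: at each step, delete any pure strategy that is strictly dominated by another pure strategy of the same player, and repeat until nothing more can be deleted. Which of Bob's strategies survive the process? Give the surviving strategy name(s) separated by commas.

I, II, IV

Row Opt2 is eliminated: Opt4 beats it against every remaining column (I: 5>3, II: 2>-5, III: 8>6, IV: -5>-7).
Bob's strategy III is strictly dominated by I (Opt1: -4>-6, Opt3: 7>0, Opt4: -5>-6) and is removed.
Among the remaining strategies, none is strictly dominated by another pure strategy of the same player, so the elimination stops.
Surviving strategies — Alice: {Opt1, Opt3, Opt4}; Bob: {I, II, IV}.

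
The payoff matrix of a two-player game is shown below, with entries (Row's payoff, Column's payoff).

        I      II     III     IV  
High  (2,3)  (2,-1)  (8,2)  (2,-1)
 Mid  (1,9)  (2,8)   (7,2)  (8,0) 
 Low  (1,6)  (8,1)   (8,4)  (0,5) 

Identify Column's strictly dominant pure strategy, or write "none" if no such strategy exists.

I vs II: High: 3>-1, Mid: 9>8, Low: 6>1.
I vs III: High: 3>2, Mid: 9>2, Low: 6>4.
I vs IV: High: 3>-1, Mid: 9>0, Low: 6>5.
I strictly beats every other strategy against every opponent action, so it is strictly dominant.

I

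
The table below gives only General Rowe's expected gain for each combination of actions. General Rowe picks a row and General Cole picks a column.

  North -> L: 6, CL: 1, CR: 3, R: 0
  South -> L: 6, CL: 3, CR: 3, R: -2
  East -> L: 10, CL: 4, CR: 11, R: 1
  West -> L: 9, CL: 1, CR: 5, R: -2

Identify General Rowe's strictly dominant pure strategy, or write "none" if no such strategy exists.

East

East vs North: L: 10>6, CL: 4>1, CR: 11>3, R: 1>0.
East vs South: L: 10>6, CL: 4>3, CR: 11>3, R: 1>-2.
East vs West: L: 10>9, CL: 4>1, CR: 11>5, R: 1>-2.
East strictly beats every other strategy against every opponent action, so it is strictly dominant.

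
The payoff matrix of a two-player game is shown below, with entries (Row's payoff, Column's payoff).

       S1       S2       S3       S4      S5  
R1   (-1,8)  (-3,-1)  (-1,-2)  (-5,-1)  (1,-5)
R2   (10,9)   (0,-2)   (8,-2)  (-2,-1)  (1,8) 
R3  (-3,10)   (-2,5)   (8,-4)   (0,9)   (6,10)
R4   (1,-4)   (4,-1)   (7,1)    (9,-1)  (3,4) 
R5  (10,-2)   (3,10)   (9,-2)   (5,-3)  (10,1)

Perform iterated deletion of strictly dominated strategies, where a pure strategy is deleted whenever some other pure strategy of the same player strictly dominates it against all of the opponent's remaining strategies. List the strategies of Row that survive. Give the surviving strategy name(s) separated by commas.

Row's strategy R1 is strictly dominated by R4 (S1: 1>-1, S2: 4>-3, S3: 7>-1, S4: 9>-5, S5: 3>1) and is removed.
For Row, R5 strictly dominates R3 on the remaining columns (S1: 10>-3, S2: 3>-2, S3: 9>8, S4: 5>0, S5: 10>6); eliminate R3.
For Column, S5 strictly dominates S3 on the remaining rows (R2: 8>-2, R4: 4>1, R5: 1>-2); eliminate S3.
For Column, S5 strictly dominates S4 on the remaining rows (R2: 8>-1, R4: 4>-1, R5: 1>-3); eliminate S4.
Among the remaining strategies, none is strictly dominated by another pure strategy of the same player, so the elimination stops.
Surviving strategies — Row: {R2, R4, R5}; Column: {S1, S2, S5}.

R2, R4, R5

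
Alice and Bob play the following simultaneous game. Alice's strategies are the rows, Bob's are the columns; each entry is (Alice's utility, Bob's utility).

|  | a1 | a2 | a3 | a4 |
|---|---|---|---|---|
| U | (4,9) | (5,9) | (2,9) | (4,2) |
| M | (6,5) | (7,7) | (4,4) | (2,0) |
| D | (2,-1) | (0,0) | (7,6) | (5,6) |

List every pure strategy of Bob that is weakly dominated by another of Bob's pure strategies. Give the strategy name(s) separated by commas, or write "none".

a1, a4

a2 weakly dominates a1 — U: 9=9, M: 7>5, D: 0>-1.
Nothing dominates a2: a1 at M (7>5); a3 at M (7>4); a4 at U (9>2).
Nothing dominates a3: a1 at D (6>-1); a2 at D (6>0); a4 at U (9>2).
a3 weakly dominates a4 — U: 9>2, M: 4>0, D: 6=6.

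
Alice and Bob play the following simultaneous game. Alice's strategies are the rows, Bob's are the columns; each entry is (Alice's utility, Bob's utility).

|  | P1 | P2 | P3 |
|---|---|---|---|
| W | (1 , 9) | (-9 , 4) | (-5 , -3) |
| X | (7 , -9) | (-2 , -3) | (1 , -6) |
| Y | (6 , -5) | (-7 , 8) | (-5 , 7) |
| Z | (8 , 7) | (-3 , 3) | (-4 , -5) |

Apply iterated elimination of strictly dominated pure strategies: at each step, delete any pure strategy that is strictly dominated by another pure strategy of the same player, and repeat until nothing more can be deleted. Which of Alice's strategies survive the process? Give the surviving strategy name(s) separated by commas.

Row W is eliminated: X beats it against every remaining column (P1: 7>1, P2: -2>-9, P3: 1>-5).
For Alice, X strictly dominates Y on the remaining columns (P1: 7>6, P2: -2>-7, P3: 1>-5); eliminate Y.
Column P3 is eliminated: P2 beats it against every remaining row (X: -3>-6, Z: 3>-5).
Among the remaining strategies, none is strictly dominated by another pure strategy of the same player, so the elimination stops.
Surviving strategies — Alice: {X, Z}; Bob: {P1, P2}.

X, Z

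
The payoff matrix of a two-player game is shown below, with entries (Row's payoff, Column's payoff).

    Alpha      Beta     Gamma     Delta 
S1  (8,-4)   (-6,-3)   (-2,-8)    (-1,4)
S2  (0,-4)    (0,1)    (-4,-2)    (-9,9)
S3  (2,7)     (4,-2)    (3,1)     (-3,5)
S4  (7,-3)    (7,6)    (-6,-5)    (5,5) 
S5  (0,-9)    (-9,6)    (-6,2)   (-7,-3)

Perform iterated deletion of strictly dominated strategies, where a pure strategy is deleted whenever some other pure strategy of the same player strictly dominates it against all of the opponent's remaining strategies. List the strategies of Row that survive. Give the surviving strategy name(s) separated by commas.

For Row, S3 strictly dominates S2 on the remaining columns (Alpha: 2>0, Beta: 4>0, Gamma: 3>-4, Delta: -3>-9); eliminate S2.
Row's strategy S5 is strictly dominated by S1 (Alpha: 8>0, Beta: -6>-9, Gamma: -2>-6, Delta: -1>-7) and is removed.
For Column, Alpha strictly dominates Gamma on the remaining rows (S1: -4>-8, S3: 7>1, S4: -3>-5); eliminate Gamma.
Row S3 is eliminated: S4 beats it against every remaining column (Alpha: 7>2, Beta: 7>4, Delta: 5>-3).
Column Alpha is eliminated: Beta beats it against every remaining row (S1: -3>-4, S4: 6>-3).
For Row, S4 strictly dominates S1 on the remaining columns (Beta: 7>-6, Delta: 5>-1); eliminate S1.
Column's strategy Delta is strictly dominated by Beta (S4: 6>5) and is removed.
Among the remaining strategies, none is strictly dominated by another pure strategy of the same player, so the elimination stops.
Surviving strategies — Row: {S4}; Column: {Beta}.

S4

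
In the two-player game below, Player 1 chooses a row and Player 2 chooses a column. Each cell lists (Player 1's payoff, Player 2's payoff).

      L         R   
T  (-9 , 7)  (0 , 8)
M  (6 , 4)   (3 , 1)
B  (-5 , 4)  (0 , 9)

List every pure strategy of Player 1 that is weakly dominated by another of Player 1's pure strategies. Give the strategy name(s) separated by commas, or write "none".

T: dominated, since M does at least as well everywhere (L: 6>-9, R: 3>0).
M is not dominated — it holds its own against T at L (6>-9); B at L (6>-5).
B: dominated, since M does at least as well everywhere (L: 6>-5, R: 3>0).

T, B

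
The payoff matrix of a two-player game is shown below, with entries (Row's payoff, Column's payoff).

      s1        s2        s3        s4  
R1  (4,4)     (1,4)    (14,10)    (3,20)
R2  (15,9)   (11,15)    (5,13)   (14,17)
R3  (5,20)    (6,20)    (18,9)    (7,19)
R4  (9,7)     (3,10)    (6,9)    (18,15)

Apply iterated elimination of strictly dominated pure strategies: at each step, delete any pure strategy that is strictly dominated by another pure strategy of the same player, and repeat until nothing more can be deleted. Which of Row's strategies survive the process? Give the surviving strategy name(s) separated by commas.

R4

Row's strategy R1 is strictly dominated by R3 (s1: 5>4, s2: 6>1, s3: 18>14, s4: 7>3) and is removed.
Column's strategy s3 is strictly dominated by s2 (R2: 15>13, R3: 20>9, R4: 10>9) and is removed.
Row's strategy R3 is strictly dominated by R2 (s1: 15>5, s2: 11>6, s4: 14>7) and is removed.
Column s1 is eliminated: s2 beats it against every remaining row (R2: 15>9, R4: 10>7).
Column's strategy s2 is strictly dominated by s4 (R2: 17>15, R4: 15>10) and is removed.
Row R2 is eliminated: R4 beats it against every remaining column (s4: 18>14).
Among the remaining strategies, none is strictly dominated by another pure strategy of the same player, so the elimination stops.
Surviving strategies — Row: {R4}; Column: {s4}.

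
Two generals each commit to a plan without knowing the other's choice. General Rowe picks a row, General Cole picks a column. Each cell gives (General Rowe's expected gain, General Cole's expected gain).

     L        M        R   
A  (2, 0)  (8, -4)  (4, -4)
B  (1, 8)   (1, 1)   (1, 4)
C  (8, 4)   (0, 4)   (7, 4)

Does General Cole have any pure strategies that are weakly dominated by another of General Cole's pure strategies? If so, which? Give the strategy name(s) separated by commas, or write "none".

M, R

Nothing dominates L: M at A (0>-4); R at A (0>-4).
L weakly dominates M — A: 0>-4, B: 8>1, C: 4=4.
R: dominated, since L does at least as well everywhere (A: 0>-4, B: 8>4, C: 4=4).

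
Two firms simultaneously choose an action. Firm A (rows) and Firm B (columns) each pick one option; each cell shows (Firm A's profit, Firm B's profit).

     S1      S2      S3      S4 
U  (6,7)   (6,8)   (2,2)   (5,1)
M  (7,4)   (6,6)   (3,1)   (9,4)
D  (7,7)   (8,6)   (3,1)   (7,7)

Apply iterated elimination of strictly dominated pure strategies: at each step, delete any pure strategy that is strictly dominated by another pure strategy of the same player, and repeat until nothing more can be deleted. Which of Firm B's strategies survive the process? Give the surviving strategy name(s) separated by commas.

S1, S2, S4

Row U is eliminated: D beats it against every remaining column (S1: 7>6, S2: 8>6, S3: 3>2, S4: 7>5).
Column S3 is eliminated: S1 beats it against every remaining row (M: 4>1, D: 7>1).
Among the remaining strategies, none is strictly dominated by another pure strategy of the same player, so the elimination stops.
Surviving strategies — Firm A: {M, D}; Firm B: {S1, S2, S4}.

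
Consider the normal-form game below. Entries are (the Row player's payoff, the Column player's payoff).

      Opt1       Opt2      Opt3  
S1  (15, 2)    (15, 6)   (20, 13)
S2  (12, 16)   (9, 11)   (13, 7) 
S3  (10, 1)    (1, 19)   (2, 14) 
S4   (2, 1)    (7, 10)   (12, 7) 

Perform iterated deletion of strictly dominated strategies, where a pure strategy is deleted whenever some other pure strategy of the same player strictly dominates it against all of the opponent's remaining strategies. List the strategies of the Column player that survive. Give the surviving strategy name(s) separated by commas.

Opt3

The Row player's strategy S2 is strictly dominated by S1 (Opt1: 15>12, Opt2: 15>9, Opt3: 20>13) and is removed.
Row S3 is eliminated: S1 beats it against every remaining column (Opt1: 15>10, Opt2: 15>1, Opt3: 20>2).
The Row player's strategy S4 is strictly dominated by S1 (Opt1: 15>2, Opt2: 15>7, Opt3: 20>12) and is removed.
Column Opt1 is eliminated: Opt2 beats it against every remaining row (S1: 6>2).
For the Column player, Opt3 strictly dominates Opt2 on the remaining rows (S1: 13>6); eliminate Opt2.
Among the remaining strategies, none is strictly dominated by another pure strategy of the same player, so the elimination stops.
Surviving strategies — the Row player: {S1}; the Column player: {Opt3}.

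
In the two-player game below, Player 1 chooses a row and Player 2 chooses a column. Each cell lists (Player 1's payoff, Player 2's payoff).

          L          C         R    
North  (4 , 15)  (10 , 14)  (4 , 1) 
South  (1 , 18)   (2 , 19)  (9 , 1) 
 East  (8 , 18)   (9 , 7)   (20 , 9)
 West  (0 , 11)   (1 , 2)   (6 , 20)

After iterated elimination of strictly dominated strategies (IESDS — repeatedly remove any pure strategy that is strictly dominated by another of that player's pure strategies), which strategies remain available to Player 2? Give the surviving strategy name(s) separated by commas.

L

Player 1's strategy South is strictly dominated by East (L: 8>1, C: 9>2, R: 20>9) and is removed.
Row West is eliminated: East beats it against every remaining column (L: 8>0, C: 9>1, R: 20>6).
For Player 2, L strictly dominates C on the remaining rows (North: 15>14, East: 18>7); eliminate C.
Player 1's strategy North is strictly dominated by East (L: 8>4, R: 20>4) and is removed.
For Player 2, L strictly dominates R on the remaining rows (East: 18>9); eliminate R.
Among the remaining strategies, none is strictly dominated by another pure strategy of the same player, so the elimination stops.
Surviving strategies — Player 1: {East}; Player 2: {L}.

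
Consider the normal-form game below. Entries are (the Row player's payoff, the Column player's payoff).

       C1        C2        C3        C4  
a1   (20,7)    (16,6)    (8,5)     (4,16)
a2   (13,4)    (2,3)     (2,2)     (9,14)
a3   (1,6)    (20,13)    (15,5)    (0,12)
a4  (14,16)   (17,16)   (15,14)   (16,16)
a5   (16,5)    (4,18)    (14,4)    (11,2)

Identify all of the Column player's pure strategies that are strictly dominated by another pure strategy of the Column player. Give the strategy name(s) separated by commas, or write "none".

C3

C1 is not dominated — it holds its own against C2 at a1 (7>6); C3 at a1 (7>5); C4 at a4 (16=16).
Nothing dominates C2: C1 at a3 (13>6); C3 at a1 (6>5); C4 at a3 (13>12).
C3 is strictly dominated by C1 (a1: 7>5, a2: 4>2, a3: 6>5, a4: 16>14, a5: 5>4).
C4 is not dominated — it holds its own against C1 at a1 (16>7); C2 at a1 (16>6); C3 at a1 (16>5).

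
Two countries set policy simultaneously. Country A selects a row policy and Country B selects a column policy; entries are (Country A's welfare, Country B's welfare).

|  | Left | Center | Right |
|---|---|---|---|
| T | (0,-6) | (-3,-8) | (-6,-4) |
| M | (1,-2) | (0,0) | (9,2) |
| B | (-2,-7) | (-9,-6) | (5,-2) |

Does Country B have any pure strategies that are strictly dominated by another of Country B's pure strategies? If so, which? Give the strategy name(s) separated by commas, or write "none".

Left, Center

Right strictly dominates Left — T: -4>-6, M: 2>-2, B: -2>-7.
Right strictly dominates Center — T: -4>-8, M: 2>0, B: -2>-6.
Right is not dominated — it holds its own against Left at T (-4>-6); Center at T (-4>-8).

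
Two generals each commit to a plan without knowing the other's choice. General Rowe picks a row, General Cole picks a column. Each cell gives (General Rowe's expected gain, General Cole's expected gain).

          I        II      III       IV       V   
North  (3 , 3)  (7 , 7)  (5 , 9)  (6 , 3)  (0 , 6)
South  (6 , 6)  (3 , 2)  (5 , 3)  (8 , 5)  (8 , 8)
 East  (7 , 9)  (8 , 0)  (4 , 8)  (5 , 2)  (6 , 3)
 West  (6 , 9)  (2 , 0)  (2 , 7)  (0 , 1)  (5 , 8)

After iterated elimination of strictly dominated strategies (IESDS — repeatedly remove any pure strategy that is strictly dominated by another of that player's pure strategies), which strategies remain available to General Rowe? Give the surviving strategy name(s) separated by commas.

For General Rowe, East strictly dominates West on the remaining columns (I: 7>6, II: 8>2, III: 4>2, IV: 5>0, V: 6>5); eliminate West.
Column II is eliminated: III beats it against every remaining row (North: 9>7, South: 3>2, East: 8>0).
General Cole's strategy IV is strictly dominated by V (North: 6>3, South: 8>5, East: 3>2) and is removed.
Among the remaining strategies, none is strictly dominated by another pure strategy of the same player, so the elimination stops.
Surviving strategies — General Rowe: {North, South, East}; General Cole: {I, III, V}.

North, South, East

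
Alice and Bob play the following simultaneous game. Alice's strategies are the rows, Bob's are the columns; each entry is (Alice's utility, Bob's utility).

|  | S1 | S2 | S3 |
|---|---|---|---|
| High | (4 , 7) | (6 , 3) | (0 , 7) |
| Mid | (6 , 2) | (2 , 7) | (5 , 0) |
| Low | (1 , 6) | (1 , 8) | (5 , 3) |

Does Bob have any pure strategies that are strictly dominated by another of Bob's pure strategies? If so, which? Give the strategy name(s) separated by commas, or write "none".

S1 is not dominated — it holds its own against S2 at High (7>3); S3 at High (7=7).
Nothing dominates S2: S1 at Mid (7>2); S3 at Mid (7>0).
Nothing dominates S3: S1 at High (7=7); S2 at High (7>3).

none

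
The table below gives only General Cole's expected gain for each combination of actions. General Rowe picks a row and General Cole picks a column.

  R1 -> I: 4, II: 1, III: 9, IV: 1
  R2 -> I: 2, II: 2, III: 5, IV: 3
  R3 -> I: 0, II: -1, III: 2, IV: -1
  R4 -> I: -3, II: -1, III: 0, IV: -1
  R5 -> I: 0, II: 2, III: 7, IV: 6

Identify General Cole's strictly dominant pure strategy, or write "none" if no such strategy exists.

III

III vs I: R1: 9>4, R2: 5>2, R3: 2>0, R4: 0>-3, R5: 7>0.
III vs II: R1: 9>1, R2: 5>2, R3: 2>-1, R4: 0>-1, R5: 7>2.
III vs IV: R1: 9>1, R2: 5>3, R3: 2>-1, R4: 0>-1, R5: 7>6.
III strictly beats every other strategy against every opponent action, so it is strictly dominant.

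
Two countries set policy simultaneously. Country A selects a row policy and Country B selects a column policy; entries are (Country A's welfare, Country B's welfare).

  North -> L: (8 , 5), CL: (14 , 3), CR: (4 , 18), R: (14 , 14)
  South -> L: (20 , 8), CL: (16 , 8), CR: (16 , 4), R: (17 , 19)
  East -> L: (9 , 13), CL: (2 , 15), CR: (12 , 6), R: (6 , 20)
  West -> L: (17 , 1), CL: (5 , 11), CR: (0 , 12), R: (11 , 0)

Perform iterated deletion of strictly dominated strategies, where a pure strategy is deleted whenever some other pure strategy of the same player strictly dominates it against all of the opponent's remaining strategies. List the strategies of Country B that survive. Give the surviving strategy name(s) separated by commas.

R

For Country A, South strictly dominates North on the remaining columns (L: 20>8, CL: 16>14, CR: 16>4, R: 17>14); eliminate North.
Row East is eliminated: South beats it against every remaining column (L: 20>9, CL: 16>2, CR: 16>12, R: 17>6).
Row West is eliminated: South beats it against every remaining column (L: 20>17, CL: 16>5, CR: 16>0, R: 17>11).
Country B's strategy L is strictly dominated by R (South: 19>8) and is removed.
Column CL is eliminated: R beats it against every remaining row (South: 19>8).
For Country B, R strictly dominates CR on the remaining rows (South: 19>4); eliminate CR.
Among the remaining strategies, none is strictly dominated by another pure strategy of the same player, so the elimination stops.
Surviving strategies — Country A: {South}; Country B: {R}.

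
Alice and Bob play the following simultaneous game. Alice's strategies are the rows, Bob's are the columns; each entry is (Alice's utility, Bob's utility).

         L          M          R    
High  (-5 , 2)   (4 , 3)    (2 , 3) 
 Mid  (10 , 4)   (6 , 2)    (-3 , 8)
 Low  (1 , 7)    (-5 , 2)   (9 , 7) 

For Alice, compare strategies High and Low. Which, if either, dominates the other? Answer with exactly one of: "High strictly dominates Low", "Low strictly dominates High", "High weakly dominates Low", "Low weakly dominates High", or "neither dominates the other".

High's payoffs vs Low's, by Bob's action — L: -5<1, M: 4>-5, R: 2<9.
High does better at M but worse at L, R; neither strategy dominates the other.

neither dominates the other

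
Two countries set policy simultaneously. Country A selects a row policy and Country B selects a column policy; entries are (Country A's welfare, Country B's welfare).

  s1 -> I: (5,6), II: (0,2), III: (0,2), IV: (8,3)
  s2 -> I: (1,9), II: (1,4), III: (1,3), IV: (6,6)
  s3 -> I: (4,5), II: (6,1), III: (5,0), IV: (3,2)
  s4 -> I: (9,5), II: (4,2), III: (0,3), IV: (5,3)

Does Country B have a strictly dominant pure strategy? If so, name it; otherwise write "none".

I vs II: s1: 6>2, s2: 9>4, s3: 5>1, s4: 5>2.
I vs III: s1: 6>2, s2: 9>3, s3: 5>0, s4: 5>3.
I vs IV: s1: 6>3, s2: 9>6, s3: 5>2, s4: 5>3.
I strictly beats every other strategy against every opponent action, so it is strictly dominant.

I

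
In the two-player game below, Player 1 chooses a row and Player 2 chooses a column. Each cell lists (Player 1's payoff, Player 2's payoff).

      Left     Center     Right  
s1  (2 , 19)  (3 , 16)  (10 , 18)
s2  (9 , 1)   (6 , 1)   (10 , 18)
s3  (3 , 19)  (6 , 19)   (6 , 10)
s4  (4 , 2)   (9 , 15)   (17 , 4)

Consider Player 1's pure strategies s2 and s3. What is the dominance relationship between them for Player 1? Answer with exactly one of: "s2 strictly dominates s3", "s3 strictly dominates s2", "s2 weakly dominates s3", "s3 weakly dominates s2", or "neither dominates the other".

s2 weakly dominates s3

Compare s2 to s3 across each opponent action: Left: 9>3, Center: 6=6, Right: 10>6.
s2 is at least as good everywhere and strictly better somewhere (tied only at Center), so s2 weakly but not strictly dominates s3.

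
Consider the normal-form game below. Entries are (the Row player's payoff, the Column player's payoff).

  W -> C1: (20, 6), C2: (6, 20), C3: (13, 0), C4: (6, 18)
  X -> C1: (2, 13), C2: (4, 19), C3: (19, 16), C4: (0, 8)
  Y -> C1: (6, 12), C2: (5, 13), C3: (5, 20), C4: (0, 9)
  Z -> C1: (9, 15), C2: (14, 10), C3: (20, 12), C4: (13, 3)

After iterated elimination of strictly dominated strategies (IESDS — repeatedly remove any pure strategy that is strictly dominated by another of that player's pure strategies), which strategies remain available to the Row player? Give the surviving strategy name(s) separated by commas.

W, Z

Row X is eliminated: Z beats it against every remaining column (C1: 9>2, C2: 14>4, C3: 20>19, C4: 13>0).
Row Y is eliminated: W beats it against every remaining column (C1: 20>6, C2: 6>5, C3: 13>5, C4: 6>0).
Column C3 is eliminated: C1 beats it against every remaining row (W: 6>0, Z: 15>12).
Column C4 is eliminated: C2 beats it against every remaining row (W: 20>18, Z: 10>3).
Among the remaining strategies, none is strictly dominated by another pure strategy of the same player, so the elimination stops.
Surviving strategies — the Row player: {W, Z}; the Column player: {C1, C2}.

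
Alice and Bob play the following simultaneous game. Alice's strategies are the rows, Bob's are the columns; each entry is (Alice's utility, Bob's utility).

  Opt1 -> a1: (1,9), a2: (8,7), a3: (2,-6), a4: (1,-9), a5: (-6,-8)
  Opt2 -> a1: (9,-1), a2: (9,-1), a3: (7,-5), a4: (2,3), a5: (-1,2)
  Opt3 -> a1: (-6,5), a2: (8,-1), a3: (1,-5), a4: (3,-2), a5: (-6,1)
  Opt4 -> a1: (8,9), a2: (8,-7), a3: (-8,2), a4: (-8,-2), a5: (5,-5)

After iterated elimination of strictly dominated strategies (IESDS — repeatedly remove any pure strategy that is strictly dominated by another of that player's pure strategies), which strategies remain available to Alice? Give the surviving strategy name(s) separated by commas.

Opt2, Opt3, Opt4

Alice's strategy Opt1 is strictly dominated by Opt2 (a1: 9>1, a2: 9>8, a3: 7>2, a4: 2>1, a5: -1>-6) and is removed.
Column a2 is eliminated: a5 beats it against every remaining row (Opt2: 2>-1, Opt3: 1>-1, Opt4: -5>-7).
Column a3 is eliminated: a1 beats it against every remaining row (Opt2: -1>-5, Opt3: 5>-5, Opt4: 9>2).
Among the remaining strategies, none is strictly dominated by another pure strategy of the same player, so the elimination stops.
Surviving strategies — Alice: {Opt2, Opt3, Opt4}; Bob: {a1, a4, a5}.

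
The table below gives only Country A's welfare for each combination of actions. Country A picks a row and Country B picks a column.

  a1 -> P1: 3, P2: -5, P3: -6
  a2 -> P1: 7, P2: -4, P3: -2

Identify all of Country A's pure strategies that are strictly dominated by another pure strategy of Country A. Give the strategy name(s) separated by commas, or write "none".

a1

a1 is strictly dominated by a2 (P1: 7>3, P2: -4>-5, P3: -2>-6).
a2 is not dominated — it holds its own against a1 at P1 (7>3).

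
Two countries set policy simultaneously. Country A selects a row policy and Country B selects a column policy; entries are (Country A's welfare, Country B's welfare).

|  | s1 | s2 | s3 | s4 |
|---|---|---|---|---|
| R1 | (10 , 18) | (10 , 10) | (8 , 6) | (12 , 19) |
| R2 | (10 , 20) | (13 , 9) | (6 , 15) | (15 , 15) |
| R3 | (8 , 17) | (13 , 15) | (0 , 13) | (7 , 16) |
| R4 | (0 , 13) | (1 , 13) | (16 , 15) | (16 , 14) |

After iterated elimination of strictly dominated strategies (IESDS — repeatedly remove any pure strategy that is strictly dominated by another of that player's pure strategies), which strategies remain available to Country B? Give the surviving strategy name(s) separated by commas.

Country B's strategy s2 is strictly dominated by s4 (R1: 19>10, R2: 15>9, R3: 16>15, R4: 14>13) and is removed.
Row R3 is eliminated: R1 beats it against every remaining column (s1: 10>8, s3: 8>0, s4: 12>7).
Among the remaining strategies, none is strictly dominated by another pure strategy of the same player, so the elimination stops.
Surviving strategies — Country A: {R1, R2, R4}; Country B: {s1, s3, s4}.

s1, s3, s4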